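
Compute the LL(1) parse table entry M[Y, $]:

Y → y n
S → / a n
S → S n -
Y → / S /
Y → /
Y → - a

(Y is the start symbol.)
Empty (error entry)

To find M[Y, $], we find productions for Y where $ is in the predict set (PREDICT(N → α) = (FIRST(α) \ {ε}) ∪ (FOLLOW(N) if α ⇒* ε)).

Y → y n: PREDICT = { 'y' }
Y → / S /: PREDICT = { '/' }
Y → /: PREDICT = { '/' }
Y → - a: PREDICT = { '-' }

M[Y, $] is empty (no production applies)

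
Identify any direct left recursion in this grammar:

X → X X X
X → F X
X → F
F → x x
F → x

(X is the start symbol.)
Yes, X is left-recursive

Direct left recursion occurs when N → N α for some non-terminal N (the right-hand side begins with the left-hand side itself).

X → X X X: LEFT RECURSIVE (starts with X)
X → F X: starts with F
X → F: starts with F
F → x x: starts with x
F → x: starts with x

The grammar has direct left recursion on: X.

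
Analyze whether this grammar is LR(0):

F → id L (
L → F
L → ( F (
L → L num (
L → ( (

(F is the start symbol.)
Yes, the grammar is LR(0)

Augment with F' → F and build the canonical LR(0) collection (I0 = CLOSURE({[F' → . F]}), then GOTO on every symbol after a dot until no new states appear). It has 12 states:
  I0: { [F → . id L (], [F' → . F] }  — shift
  I1: { [F' → F .] }  — accept
  I2: { [F → . id L (], [F → id . L (], [L → . ( (], [L → . ( F (], [L → . F], [L → . L num (] }  — shift
  I3: { [F → . id L (], [L → ( . (], [L → ( . F (] }  — shift
  I4: { [L → F .] }  — reduce
  I5: { [F → id L . (], [L → L . num (] }  — shift
  I6: { [F → id L ( .] }  — reduce
  I7: { [L → L num . (] }  — shift
  I8: { [L → L num ( .] }  — reduce
  I9: { [L → ( ( .] }  — reduce
  I10: { [L → ( F . (] }  — shift
  I11: { [L → ( F ( .] }  — reduce

Every state is either a pure shift/goto state or contains exactly one complete item and nothing to shift — no conflicts. The grammar is LR(0).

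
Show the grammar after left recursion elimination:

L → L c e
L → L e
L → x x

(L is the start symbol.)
L is directly left-recursive. The standard transformation for
  A → A α₁ | ... | A α_m | β₁ | ... | β_n
is
  A  → β₁ A' | ... | β_n A'
  A' → α₁ A' | ... | α_m A' | ε

L → x x becomes L → x x L'
L → L c e becomes L' → c e L'
L → L e becomes L' → e L'
Add L' → ε

Resulting grammar:
L → x x L'
L' → c e L'
L' → e L'
L' → ε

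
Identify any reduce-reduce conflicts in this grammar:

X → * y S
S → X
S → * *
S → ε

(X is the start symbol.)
No reduce-reduce conflicts

A reduce-reduce conflict occurs when an LR(0) state has two complete items [A → α .] and [B → β .] — both call for a reduction, and with no lookahead the parser cannot choose between them.

Augment with X' → X and build the canonical LR(0) collection (I0 = CLOSURE({[X' → . X]}), then GOTO on every symbol after a dot until no new states appear). It has 8 states:
  I0: { [X → . * y S], [X' → . X] }  — shift
  I1: { [X → * . y S] }  — shift
  I2: { [X' → X .] }  — accept
  I3: { [S → . * *], [S → . X], [S → .], [X → * y . S], [X → . * y S] }  — shift, reduce
  I4: { [S → * . *], [X → * . y S] }  — shift
  I5: { [X → * y S .] }  — reduce
  I6: { [S → X .] }  — reduce
  I7: { [S → * * .] }  — reduce

No state contains more than one complete item.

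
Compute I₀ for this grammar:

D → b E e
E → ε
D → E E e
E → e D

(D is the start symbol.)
First, augment the grammar with D' → D
I₀ = CLOSURE({ [D' → . D] }):
  [D' → . D] has the dot before D: add [D → . b E e], [D → . E E e]
  [D → . E E e] has the dot before E: add [E → .], [E → . e D]
No further items can be added.

I₀ = { [D → . E E e], [D → . b E e], [D' → . D], [E → . e D], [E → .] }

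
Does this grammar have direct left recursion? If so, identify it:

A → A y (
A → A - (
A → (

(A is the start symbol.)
Direct left recursion occurs when N → N α for some non-terminal N (the right-hand side begins with the left-hand side itself).

A → A y (: LEFT RECURSIVE (starts with A)
A → A - (: LEFT RECURSIVE (starts with A)
A → (: starts with '('

The grammar has direct left recursion on: A.

Answer: Yes, A is left-recursive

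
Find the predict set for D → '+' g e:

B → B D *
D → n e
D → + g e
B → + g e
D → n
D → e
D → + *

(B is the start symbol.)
PREDICT(D → '+' g e) = (FIRST(RHS) \ {ε}) ∪ (FOLLOW(D) if ε ∈ FIRST(RHS), i.e. RHS ⇒* ε)
FIRST('+' g e) = { '+' }
ε ∉ FIRST('+' g e), so FOLLOW(D) is not added.
PREDICT(D → '+' g e) = { '+' }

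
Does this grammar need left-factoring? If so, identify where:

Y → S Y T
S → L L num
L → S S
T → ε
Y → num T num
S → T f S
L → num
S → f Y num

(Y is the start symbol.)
No, left-factoring is not needed

Left-factoring is needed when two productions for the same non-terminal
share a common prefix on the right-hand side.

Productions for Y:
  Y → S Y T
  Y → num T num
Productions for S:
  S → L L num
  S → T f S
  S → f Y num
Productions for L:
  L → S S
  L → num

No common prefixes found.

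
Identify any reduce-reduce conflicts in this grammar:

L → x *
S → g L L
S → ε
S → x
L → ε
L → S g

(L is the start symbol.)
Yes — I0: [L → .] vs [S → .]; I3: [L → .] vs [S → .]; I6: [L → .] vs [S → .]

Augment with L' → L and build the canonical LR(0) collection (I0 = CLOSURE({[L' → . L]}), then GOTO on every symbol after a dot until no new states appear). It has 9 states:
  I0: { [L → . S g], [L → . x *], [L → .], [L' → . L], [S → . g L L], [S → . x], [S → .] }  — shift, 2 reduces
  I1: { [L' → L .] }  — accept
  I2: { [L → S . g] }  — shift
  I3: { [L → . S g], [L → . x *], [L → .], [S → . g L L], [S → . x], [S → .], [S → g . L L] }  — shift, 2 reduces
  I4: { [L → x . *], [S → x .] }  — shift, reduce
  I5: { [L → x * .] }  — reduce
  I6: { [L → . S g], [L → . x *], [L → .], [S → . g L L], [S → . x], [S → .], [S → g L . L] }  — shift, 2 reduces
  I7: { [S → g L L .] }  — reduce
  I8: { [L → S g .] }  — reduce

I0 contains complete items [L → .], [S → .] — reduce-reduce conflict.
I3 contains complete items [L → .], [S → .] — reduce-reduce conflict.
I6 contains complete items [L → .], [S → .] — reduce-reduce conflict.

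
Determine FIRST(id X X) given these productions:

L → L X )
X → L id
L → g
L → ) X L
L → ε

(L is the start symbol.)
To compute FIRST(id X X), process the symbols left to right:
Symbol id is a terminal. Add 'id' and stop.
FIRST(id X X) = { 'id' }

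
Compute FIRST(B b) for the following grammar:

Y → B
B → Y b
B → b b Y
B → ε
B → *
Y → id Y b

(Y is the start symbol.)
{ '*', 'b', 'id' }

FIRST sets of the non-terminals involved (from the grammar, by fixed-point iteration):
  FIRST(B) = { '*', 'b', 'id', ε }

To compute FIRST(B b), process the symbols left to right:
Symbol B is a non-terminal. Add FIRST(B) \ {ε} = { '*', 'b', 'id' }
B is nullable (ε ∈ FIRST(B)), continue to the next symbol.
Symbol b is a terminal. Add 'b' and stop.
FIRST(B b) = { '*', 'b', 'id' }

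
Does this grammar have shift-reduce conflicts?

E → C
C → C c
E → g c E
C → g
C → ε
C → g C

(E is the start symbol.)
A shift-reduce conflict occurs when an LR(0) state has both:
  - a complete (reduce) item [A → α .] (dot at the end), and
  - a shift item [B → β . c γ] (dot before a terminal).

Augment with E' → E and build the canonical LR(0) collection (I0 = CLOSURE({[E' → . E]}), then GOTO on every symbol after a dot until no new states appear). It has 9 states:
  I0: { [C → . C c], [C → . g C], [C → . g], [C → .], [E → . C], [E → . g c E], [E' → . E] }  — shift, reduce
  I1: { [C → C . c], [E → C .] }  — shift, reduce
  I2: { [E' → E .] }  — accept
  I3: { [C → . C c], [C → . g C], [C → . g], [C → .], [C → g . C], [C → g .], [E → g . c E] }  — shift, 2 reduces
  I4: { [C → C . c], [C → g C .] }  — shift, reduce
  I5: { [C → . C c], [C → . g C], [C → . g], [C → .], [E → . C], [E → . g c E], [E → g c . E] }  — shift, reduce
  I6: { [C → . C c], [C → . g C], [C → . g], [C → .], [C → g . C], [C → g .] }  — shift, 2 reduces
  I7: { [E → g c E .] }  — reduce
  I8: { [C → C c .] }  — reduce

I0 contains reduce item [C → .] and shift items [C → . g], [C → . g C], [E → . g c E] — shift-reduce conflict.
I1 contains reduce item [E → C .] and shift item [C → C . c] — shift-reduce conflict.
I3 contains reduce items [C → .], [C → g .] and shift items [C → . g], [C → . g C], [E → g . c E] — shift-reduce conflict.
I4 contains reduce item [C → g C .] and shift item [C → C . c] — shift-reduce conflict.
I5 contains reduce item [C → .] and shift items [C → . g], [C → . g C], [E → . g c E] — shift-reduce conflict.
I6 contains reduce items [C → .], [C → g .] and shift items [C → . g], [C → . g C] — shift-reduce conflict.

Answer: Yes — I0: [C → .] vs [C → . g]; I1: [E → C .] vs [C → C . c]; I3: [C → .] vs [C → . g]; I4: [C → g C .] vs [C → C . c]; I5: [C → .] vs [C → . g]; I6: [C → .] vs [C → . g]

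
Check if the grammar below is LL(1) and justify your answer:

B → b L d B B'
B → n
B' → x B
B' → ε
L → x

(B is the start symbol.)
No. Predict set conflict for B': { 'x' }

Relevant sets:
  FOLLOW(B') = { $, 'x' }

For B:
  PREDICT(B → b L d B B') = { 'b' }
  PREDICT(B → n) = { 'n' }
For B':
  PREDICT(B' → x B) = { 'x' }
  PREDICT(B' → ε) = { $, 'x' }
L has a single production, so nothing to check there.

Conflict found: Predict set conflict for B': { 'x' }
The grammar is NOT LL(1).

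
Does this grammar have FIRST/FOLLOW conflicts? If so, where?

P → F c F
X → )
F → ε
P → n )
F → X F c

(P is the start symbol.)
A FIRST/FOLLOW conflict occurs when a non-terminal N has a nullable alternative N → β (β ⇒* ε) and another alternative N → α with FIRST(α) ∩ FOLLOW(N) ≠ ∅: on such a lookahead the parser cannot decide between expanding α and letting N vanish via β.

Nullable non-terminals: F.
FIRST sets used below: FIRST(X) = { ')' }

F: nullable alternative(s) F → ε; FOLLOW(F) = { $, 'c' }
  F → ε: FIRST \ {ε} = { } — this is the only nullable alternative, skip
  F → X F c: FIRST \ {ε} = { ')' } — disjoint from FOLLOW(F)

P, X have no nullable alternative, so no FIRST/FOLLOW check is needed there.

No FIRST/FOLLOW conflicts found.

Answer: No FIRST/FOLLOW conflicts.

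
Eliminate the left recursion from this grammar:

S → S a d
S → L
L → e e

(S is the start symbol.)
S → L S'
S' → a d S'
S' → ε
L → e e

S is directly left-recursive. The standard transformation for
  A → A α₁ | ... | A α_m | β₁ | ... | β_n
is
  A  → β₁ A' | ... | β_n A'
  A' → α₁ A' | ... | α_m A' | ε

S → L becomes S → L S'
S → S a d becomes S' → a d S'
Add S' → ε

Productions for other non-terminals are unchanged:
  L → e e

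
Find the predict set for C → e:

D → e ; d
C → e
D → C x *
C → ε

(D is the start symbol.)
{ 'e' }

PREDICT(C → e) = (FIRST(RHS) \ {ε}) ∪ (FOLLOW(C) if ε ∈ FIRST(RHS), i.e. RHS ⇒* ε)
FIRST(e) = { 'e' }
ε ∉ FIRST(e), so FOLLOW(C) is not added.
PREDICT(C → e) = { 'e' }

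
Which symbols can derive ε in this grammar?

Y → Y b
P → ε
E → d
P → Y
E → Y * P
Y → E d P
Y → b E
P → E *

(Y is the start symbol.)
A non-terminal is nullable if it can derive ε (the empty string): either it has an ε-production, or it has a production whose right-hand side consists entirely of nullable non-terminals.

ε-productions: P → ε
So P is immediately nullable.
No further non-terminal can be added: every production for the remaining non-terminals contains a terminal or a non-nullable non-terminal.
Nullable = { 'P' }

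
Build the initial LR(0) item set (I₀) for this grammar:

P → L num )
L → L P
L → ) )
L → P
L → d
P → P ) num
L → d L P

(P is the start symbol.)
{ [L → . ) )], [L → . L P], [L → . P], [L → . d L P], [L → . d], [P → . L num )], [P → . P ) num], [P' → . P] }

First, augment the grammar with P' → P
I₀ = CLOSURE({ [P' → . P] }):
  [P' → . P] has the dot before P: add [P → . L num )], [P → . P ) num]
  [P → . L num )] has the dot before L: add [L → . L P], [L → . ) )], [L → . P], [L → . d], [L → . d L P]
No further items can be added.

I₀ = { [L → . ) )], [L → . L P], [L → . P], [L → . d L P], [L → . d], [P → . L num )], [P → . P ) num], [P' → . P] }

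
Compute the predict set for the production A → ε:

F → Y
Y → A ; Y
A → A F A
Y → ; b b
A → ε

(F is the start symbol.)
{ ';' }

PREDICT(A → ε) = (FIRST(RHS) \ {ε}) ∪ (FOLLOW(A) if ε ∈ FIRST(RHS), i.e. RHS ⇒* ε)
The right-hand side is ε (FIRST(ε) = { ε }), so the predict set is FOLLOW(A) = { ';' }
PREDICT(A → ε) = { ';' }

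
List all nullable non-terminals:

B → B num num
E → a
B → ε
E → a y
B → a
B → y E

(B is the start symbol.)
{ 'B' }

A non-terminal is nullable if it can derive ε (the empty string): either it has an ε-production, or it has a production whose right-hand side consists entirely of nullable non-terminals.

ε-productions: B → ε
So B is immediately nullable.
No further non-terminal can be added: every production for the remaining non-terminals contains a terminal or a non-nullable non-terminal.
Nullable = { 'B' }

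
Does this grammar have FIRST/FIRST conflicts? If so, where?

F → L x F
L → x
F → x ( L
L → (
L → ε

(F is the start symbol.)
A FIRST/FIRST conflict occurs when two productions N → α and N → β for the same non-terminal have FIRST(α) ∩ FIRST(β) ≠ ∅ (with ε ∈ FIRST of a nullable right-hand side, so two nullable alternatives also conflict).

FIRST sets of the non-terminals at (or reachable through a nullable prefix from) the front of some alternative:
  FIRST(L) = { '(', 'x', ε }

Productions for F:
  F → L x F: FIRST = { '(', 'x' }
  F → x ( L: FIRST = { 'x' }
Productions for L:
  L → x: FIRST = { 'x' }
  L → (: FIRST = { '(' }
  L → ε: FIRST = { ε }

Conflict for F: F → L x F and F → x ( L
  Overlap: { 'x' }

Answer: Yes. F → L x F / F → x '(' L on { 'x' }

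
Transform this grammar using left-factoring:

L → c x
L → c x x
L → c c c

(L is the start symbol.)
Left-factoring transforms A → αβ₁ | αβ₂ into A → αA' and A' → β₁ | β₂
(α is the longest common prefix among the alternatives). Repeat until
no nonterminal has two alternatives with a common prefix.

Round 1: L has alternatives sharing prefix 'c'. Introduce L': L → c L'
  Add: L' → x
  Add: L' → x x
  Add: L' → c c

Round 2: L' has alternatives sharing prefix 'x'. Introduce L'': L' → x L''
  Add: L'' → ε
  Add: L'' → x

No remaining common prefixes — done.

Resulting grammar:
L → c L'
L' → x L''
L'' → ε
L'' → x
L' → c c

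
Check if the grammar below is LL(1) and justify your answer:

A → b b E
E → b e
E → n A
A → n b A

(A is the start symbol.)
A grammar is LL(1) if for each non-terminal N with multiple productions, the predict sets of those productions are pairwise disjoint, where PREDICT(N → α) = (FIRST(α) \ {ε}) ∪ (FOLLOW(N) if α ⇒* ε).

For A:
  PREDICT(A → b b E) = { 'b' }
  PREDICT(A → n b A) = { 'n' }
For E:
  PREDICT(E → b e) = { 'b' }
  PREDICT(E → n A) = { 'n' }

All predict sets are disjoint. The grammar IS LL(1).

Answer: Yes, the grammar is LL(1).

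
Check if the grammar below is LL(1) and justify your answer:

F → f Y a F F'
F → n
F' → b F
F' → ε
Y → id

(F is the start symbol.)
Relevant sets:
  FOLLOW(F') = { $, 'b' }

For F:
  PREDICT(F → f Y a F F') = { 'f' }
  PREDICT(F → n) = { 'n' }
For F':
  PREDICT(F' → b F) = { 'b' }
  PREDICT(F' → ε) = { $, 'b' }
Y has a single production, so nothing to check there.

Conflict found: Predict set conflict for F': { 'b' }
The grammar is NOT LL(1).

Answer: No. Predict set conflict for F': { 'b' }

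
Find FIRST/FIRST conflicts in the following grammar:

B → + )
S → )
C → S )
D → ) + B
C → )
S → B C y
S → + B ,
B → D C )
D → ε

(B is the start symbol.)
A FIRST/FIRST conflict occurs when two productions N → α and N → β for the same non-terminal have FIRST(α) ∩ FIRST(β) ≠ ∅ (with ε ∈ FIRST of a nullable right-hand side, so two nullable alternatives also conflict).

FIRST sets of the non-terminals at (or reachable through a nullable prefix from) the front of some alternative:
  FIRST(D) = { ')', ε }
  FIRST(C) = { ')', '+' }
  FIRST(B) = { ')', '+' }
  FIRST(S) = { ')', '+' }

Productions for B:
  B → + ): FIRST = { '+' }
  B → D C ): FIRST = { ')', '+' }
Productions for S:
  S → ): FIRST = { ')' }
  S → B C y: FIRST = { ')', '+' }
  S → + B ,: FIRST = { '+' }
Productions for C:
  C → S ): FIRST = { ')', '+' }
  C → ): FIRST = { ')' }
Productions for D:
  D → ) + B: FIRST = { ')' }
  D → ε: FIRST = { ε }

Conflict for B: B → + ) and B → D C )
  Overlap: { '+' }
Conflict for S: S → ) and S → B C y
  Overlap: { ')' }
Conflict for S: S → B C y and S → + B ,
  Overlap: { '+' }
Conflict for C: C → S ) and C → )
  Overlap: { ')' }

Answer: Yes. B → '+' ')' / B → D C ')' on { '+' }; S → ')' / S → B C y on { ')' }; S → B C y / S → '+' B ',' on { '+' }; C → S ')' / C → ')' on { ')' }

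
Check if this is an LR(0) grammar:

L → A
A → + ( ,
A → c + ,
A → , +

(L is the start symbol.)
Yes, the grammar is LR(0)

A grammar is LR(0) if no state in the canonical LR(0) collection has:
  - both a shift item (dot before a terminal) and a complete item (shift-reduce conflict), or
  - two or more complete items (reduce-reduce conflict; the accept item [L' → L .] counts as a complete item here).

Augment with L' → L and build the canonical LR(0) collection (I0 = CLOSURE({[L' → . L]}), then GOTO on every symbol after a dot until no new states appear). It has 11 states:
  I0: { [A → . + ( ,], [A → . , +], [A → . c + ,], [L → . A], [L' → . L] }  — shift
  I1: { [A → + . ( ,] }  — shift
  I2: { [A → , . +] }  — shift
  I3: { [L → A .] }  — reduce
  I4: { [L' → L .] }  — accept
  I5: { [A → c . + ,] }  — shift
  I6: { [A → c + . ,] }  — shift
  I7: { [A → c + , .] }  — reduce
  I8: { [A → , + .] }  — reduce
  I9: { [A → + ( . ,] }  — shift
  I10: { [A → + ( , .] }  — reduce

Every state is either a pure shift/goto state or contains exactly one complete item and nothing to shift — no conflicts. The grammar is LR(0).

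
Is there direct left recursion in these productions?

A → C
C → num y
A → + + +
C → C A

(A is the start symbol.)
A → C: starts with C
C → num y: starts with num
A → + + +: starts with '+'
C → C A: LEFT RECURSIVE (starts with C)

The grammar has direct left recursion on: C.

Answer: Yes, C is left-recursive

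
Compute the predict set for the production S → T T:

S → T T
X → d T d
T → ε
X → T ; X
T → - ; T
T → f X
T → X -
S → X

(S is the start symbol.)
PREDICT(S → T T) = (FIRST(RHS) \ {ε}) ∪ (FOLLOW(S) if ε ∈ FIRST(RHS), i.e. RHS ⇒* ε)
FIRST(T) = { '-', ';', 'd', 'f', ε }
FIRST(T T) = { '-', ';', 'd', 'f', ε }
ε ∈ FIRST(T T) (the right-hand side is nullable), so add FOLLOW(S) = { $ }
PREDICT(S → T T) = { $, '-', ';', 'd', 'f' }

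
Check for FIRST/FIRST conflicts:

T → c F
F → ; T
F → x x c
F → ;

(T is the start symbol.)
Yes. F → ';' T / F → ';' on { ';' }

Productions for F:
  F → ; T: FIRST = { ';' }
  F → x x c: FIRST = { 'x' }
  F → ;: FIRST = { ';' }
T has only one production, so no FIRST/FIRST conflict is possible there.

Conflict for F: F → ; T and F → ;
  Overlap: { ';' }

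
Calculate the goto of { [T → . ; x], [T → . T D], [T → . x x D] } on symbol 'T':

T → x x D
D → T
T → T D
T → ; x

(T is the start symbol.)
{ [D → . T], [T → . ; x], [T → . T D], [T → . x x D], [T → T . D] }

GOTO(I, 'T') = CLOSURE({ [A → αX.β] : [A → α.Xβ] ∈ I, X = 'T' })

Items with dot before 'T', with the dot advanced:
  [T → . T D] → [T → T . D]
Closure of the advanced items:
  [T → T . D] has the dot before D: add [D → . T]
  [D → . T] has the dot before T: add [T → . x x D], [T → . T D], [T → . ; x]

GOTO = { [D → . T], [T → . ; x], [T → . T D], [T → . x x D], [T → T . D] }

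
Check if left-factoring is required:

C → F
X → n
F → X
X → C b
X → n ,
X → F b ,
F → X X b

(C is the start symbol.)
Yes, X has productions with common prefix 'n'; F has productions with common prefix 'X'

Left-factoring is needed when two productions for the same non-terminal
share a common prefix on the right-hand side.

Productions for X:
  X → n
  X → C b
  X → n ,
  X → F b ,
Productions for F:
  F → X
  F → X X b

Found common prefix 'n' in productions for X
Found common prefix 'X' in productions for F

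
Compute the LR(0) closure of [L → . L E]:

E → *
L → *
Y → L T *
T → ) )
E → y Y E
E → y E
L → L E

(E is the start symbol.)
To compute CLOSURE, for each item [A → α.Bβ] where B is a non-terminal, add [B → .γ] for all productions B → γ; repeat for the newly added items until nothing changes.

Start with: [L → . L E]
  [L → . L E] has the dot before L: add [L → . *]
No further items can be added.

CLOSURE = { [L → . *], [L → . L E] }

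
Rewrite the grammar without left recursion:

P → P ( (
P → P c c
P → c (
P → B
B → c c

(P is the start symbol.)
P is directly left-recursive. The standard transformation for
  A → A α₁ | ... | A α_m | β₁ | ... | β_n
is
  A  → β₁ A' | ... | β_n A'
  A' → α₁ A' | ... | α_m A' | ε

P → c ( becomes P → c ( P'
P → B becomes P → B P'
P → P ( ( becomes P' → ( ( P'
P → P c c becomes P' → c c P'
Add P' → ε

Productions for other non-terminals are unchanged:
  B → c c

Resulting grammar:
P → c ( P'
P → B P'
P' → ( ( P'
P' → c c P'
P' → ε
B → c c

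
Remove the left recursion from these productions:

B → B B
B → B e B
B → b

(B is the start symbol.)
B is directly left-recursive. The standard transformation for
  A → A α₁ | ... | A α_m | β₁ | ... | β_n
is
  A  → β₁ A' | ... | β_n A'
  A' → α₁ A' | ... | α_m A' | ε

B → b becomes B → b B'
B → B B becomes B' → B B'
B → B e B becomes B' → e B B'
Add B' → ε

Resulting grammar:
B → b B'
B' → B B'
B' → e B B'
B' → ε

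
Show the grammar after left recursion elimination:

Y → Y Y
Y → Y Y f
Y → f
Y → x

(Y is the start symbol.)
Y → f Y'
Y → x Y'
Y' → Y Y'
Y' → Y f Y'
Y' → ε

Y is directly left-recursive. The standard transformation for
  A → A α₁ | ... | A α_m | β₁ | ... | β_n
is
  A  → β₁ A' | ... | β_n A'
  A' → α₁ A' | ... | α_m A' | ε

Y → f becomes Y → f Y'
Y → x becomes Y → x Y'
Y → Y Y becomes Y' → Y Y'
Y → Y Y f becomes Y' → Y f Y'
Add Y' → ε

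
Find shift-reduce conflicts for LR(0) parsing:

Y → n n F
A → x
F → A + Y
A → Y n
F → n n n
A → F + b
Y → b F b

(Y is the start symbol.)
A shift-reduce conflict occurs when an LR(0) state has both:
  - a complete (reduce) item [A → α .] (dot at the end), and
  - a shift item [B → β . c γ] (dot before a terminal).

Augment with Y' → Y and build the canonical LR(0) collection (I0 = CLOSURE({[Y' → . Y]}), then GOTO on every symbol after a dot until no new states appear). It has 19 states:
  I0: { [Y → . b F b], [Y → . n n F], [Y' → . Y] }  — shift
  I1: { [Y' → Y .] }  — accept
  I2: { [A → . F + b], [A → . Y n], [A → . x], [F → . A + Y], [F → . n n n], [Y → . b F b], [Y → . n n F], [Y → b . F b] }  — shift
  I3: { [Y → n . n F] }  — shift
  I4: { [A → . F + b], [A → . Y n], [A → . x], [F → . A + Y], [F → . n n n], [Y → . b F b], [Y → . n n F], [Y → n n . F] }  — shift
  I5: { [F → A . + Y] }  — shift
  I6: { [A → F . + b], [Y → n n F .] }  — shift, reduce
  I7: { [A → Y . n] }  — shift
  I8: { [F → n . n n], [Y → n . n F] }  — shift
  I9: { [A → x .] }  — reduce
  I10: { [A → . F + b], [A → . Y n], [A → . x], [F → . A + Y], [F → . n n n], [F → n n . n], [Y → . b F b], [Y → . n n F], [Y → n n . F] }  — shift
  I11: { [F → n . n n], [F → n n n .], [Y → n . n F] }  — shift, reduce
  I12: { [A → Y n .] }  — reduce
  I13: { [A → F + . b] }  — shift
  I14: { [A → F + b .] }  — reduce
  I15: { [F → A + . Y], [Y → . b F b], [Y → . n n F] }  — shift
  I16: { [F → A + Y .] }  — reduce
  I17: { [A → F . + b], [Y → b F . b] }  — shift
  I18: { [Y → b F b .] }  — reduce

I6 contains reduce item [Y → n n F .] and shift item [A → F . + b] — shift-reduce conflict.
I11 contains reduce item [F → n n n .] and shift items [F → n . n n], [Y → n . n F] — shift-reduce conflict.

Answer: Yes — I6: [Y → n n F .] vs [A → F . + b]; I11: [F → n n n .] vs [F → n . n n]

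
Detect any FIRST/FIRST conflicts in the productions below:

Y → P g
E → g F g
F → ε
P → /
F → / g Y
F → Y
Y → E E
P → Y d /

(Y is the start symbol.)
A FIRST/FIRST conflict occurs when two productions N → α and N → β for the same non-terminal have FIRST(α) ∩ FIRST(β) ≠ ∅ (with ε ∈ FIRST of a nullable right-hand side, so two nullable alternatives also conflict).

FIRST sets of the non-terminals at (or reachable through a nullable prefix from) the front of some alternative:
  FIRST(P) = { '/', 'g' }
  FIRST(E) = { 'g' }
  FIRST(Y) = { '/', 'g' }

Productions for Y:
  Y → P g: FIRST = { '/', 'g' }
  Y → E E: FIRST = { 'g' }
Productions for F:
  F → ε: FIRST = { ε }
  F → / g Y: FIRST = { '/' }
  F → Y: FIRST = { '/', 'g' }
Productions for P:
  P → /: FIRST = { '/' }
  P → Y d /: FIRST = { '/', 'g' }
E has only one production, so no FIRST/FIRST conflict is possible there.

Conflict for Y: Y → P g and Y → E E
  Overlap: { 'g' }
Conflict for F: F → / g Y and F → Y
  Overlap: { '/' }
Conflict for P: P → / and P → Y d /
  Overlap: { '/' }

Answer: Yes. Y → P g / Y → E E on { 'g' }; F → '/' g Y / F → Y on { '/' }; P → '/' / P → Y d '/' on { '/' }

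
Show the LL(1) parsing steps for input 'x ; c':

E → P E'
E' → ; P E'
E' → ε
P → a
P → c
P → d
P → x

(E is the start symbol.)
LL(1) parsing maintains a stack (initially the start symbol over $) and the input. At each step: if the stack top is a terminal, match it against the current input token; if it is a non-terminal N, replace it with the RHS of M[N, lookahead] (the unique production whose predict set contains the lookahead).

Stack is shown with the top on the left.

Stack     Input    Action
-------------------------
E $       x ; c $  output E → P E'
P E' $    x ; c $  output P → x
x E' $    x ; c $  match 'x'
E' $      ; c $    output E' → ; P E'
; P E' $  ; c $    match ';'
P E' $    c $      output P → c
c E' $    c $      match 'c'
E' $      $        output E' → ε
$         $        accept

The string is accepted.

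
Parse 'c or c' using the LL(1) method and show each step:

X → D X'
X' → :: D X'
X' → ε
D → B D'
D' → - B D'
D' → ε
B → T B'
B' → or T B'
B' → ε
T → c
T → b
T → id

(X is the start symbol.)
LL(1) parsing maintains a stack (initially the start symbol over $) and the input. At each step: if the stack top is a terminal, match it against the current input token; if it is a non-terminal N, replace it with the RHS of M[N, lookahead] (the unique production whose predict set contains the lookahead).

Stack is shown with the top on the left.

Stack            Input     Action
---------------------------------
X $              c or c $  output X → D X'
D X' $           c or c $  output D → B D'
B D' X' $        c or c $  output B → T B'
T B' D' X' $     c or c $  output T → c
c B' D' X' $     c or c $  match 'c'
B' D' X' $       or c $    output B' → or T B'
or T B' D' X' $  or c $    match 'or'
T B' D' X' $     c $       output T → c
c B' D' X' $     c $       match 'c'
B' D' X' $       $         output B' → ε
D' X' $          $         output D' → ε
X' $             $         output X' → ε
$                $         accept

The string is accepted.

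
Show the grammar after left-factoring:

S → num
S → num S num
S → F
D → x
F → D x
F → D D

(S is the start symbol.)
Left-factoring transforms A → αβ₁ | αβ₂ into A → αA' and A' → β₁ | β₂
(α is the longest common prefix among the alternatives). Repeat until
no nonterminal has two alternatives with a common prefix.

Round 1: S has alternatives sharing prefix 'num'. Introduce S': S → num S'
  Add: S' → ε
  Add: S' → S num

Round 2: F has alternatives sharing prefix 'D'. Introduce F': F → D F'
  Add: F' → x
  Add: F' → D

No remaining common prefixes — done.

Resulting grammar:
S → num S'
S' → ε
S' → S num
S → F
D → x
F → D F'
F' → x
F' → D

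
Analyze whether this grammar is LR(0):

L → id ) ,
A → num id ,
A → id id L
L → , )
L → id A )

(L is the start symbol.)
Augment with L' → L and build the canonical LR(0) collection (I0 = CLOSURE({[L' → . L]}), then GOTO on every symbol after a dot until no new states appear). It has 15 states:
  I0: { [L → . , )], [L → . id ) ,], [L → . id A )], [L' → . L] }  — shift
  I1: { [L → , . )] }  — shift
  I2: { [L' → L .] }  — accept
  I3: { [A → . id id L], [A → . num id ,], [L → id . ) ,], [L → id . A )] }  — shift
  I4: { [L → id ) . ,] }  — shift
  I5: { [L → id A . )] }  — shift
  I6: { [A → id . id L] }  — shift
  I7: { [A → num . id ,] }  — shift
  I8: { [A → num id . ,] }  — shift
  I9: { [A → num id , .] }  — reduce
  I10: { [A → id id . L], [L → . , )], [L → . id ) ,], [L → . id A )] }  — shift
  I11: { [A → id id L .] }  — reduce
  I12: { [L → id A ) .] }  — reduce
  I13: { [L → id ) , .] }  — reduce
  I14: { [L → , ) .] }  — reduce

Every state is either a pure shift/goto state or contains exactly one complete item and nothing to shift — no conflicts. The grammar is LR(0).

Answer: Yes, the grammar is LR(0)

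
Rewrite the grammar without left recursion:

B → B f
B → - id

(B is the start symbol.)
B is directly left-recursive. The standard transformation for
  A → A α₁ | ... | A α_m | β₁ | ... | β_n
is
  A  → β₁ A' | ... | β_n A'
  A' → α₁ A' | ... | α_m A' | ε

B → - id becomes B → - id B'
B → B f becomes B' → f B'
Add B' → ε

Resulting grammar:
B → - id B'
B' → f B'
B' → ε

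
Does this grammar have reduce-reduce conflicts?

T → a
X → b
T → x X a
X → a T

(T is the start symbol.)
No reduce-reduce conflicts

A reduce-reduce conflict occurs when an LR(0) state has two complete items [A → α .] and [B → β .] — both call for a reduction, and with no lookahead the parser cannot choose between them.

Augment with T' → T and build the canonical LR(0) collection (I0 = CLOSURE({[T' → . T]}), then GOTO on every symbol after a dot until no new states appear). It has 9 states:
  I0: { [T → . a], [T → . x X a], [T' → . T] }  — shift
  I1: { [T' → T .] }  — accept
  I2: { [T → a .] }  — reduce
  I3: { [T → x . X a], [X → . a T], [X → . b] }  — shift
  I4: { [T → x X . a] }  — shift
  I5: { [T → . a], [T → . x X a], [X → a . T] }  — shift
  I6: { [X → b .] }  — reduce
  I7: { [X → a T .] }  — reduce
  I8: { [T → x X a .] }  — reduce

No state contains more than one complete item.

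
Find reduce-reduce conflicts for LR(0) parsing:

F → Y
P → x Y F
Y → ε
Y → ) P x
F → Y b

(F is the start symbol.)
No reduce-reduce conflicts

A reduce-reduce conflict occurs when an LR(0) state has two complete items [A → α .] and [B → β .] — both call for a reduction, and with no lookahead the parser cannot choose between them.

Augment with F' → F and build the canonical LR(0) collection (I0 = CLOSURE({[F' → . F]}), then GOTO on every symbol after a dot until no new states appear). It has 10 states:
  I0: { [F → . Y b], [F → . Y], [F' → . F], [Y → . ) P x], [Y → .] }  — shift, reduce
  I1: { [P → . x Y F], [Y → ) . P x] }  — shift
  I2: { [F' → F .] }  — accept
  I3: { [F → Y . b], [F → Y .] }  — shift, reduce
  I4: { [F → Y b .] }  — reduce
  I5: { [Y → ) P . x] }  — shift
  I6: { [P → x . Y F], [Y → . ) P x], [Y → .] }  — shift, reduce
  I7: { [F → . Y b], [F → . Y], [P → x Y . F], [Y → . ) P x], [Y → .] }  — shift, reduce
  I8: { [P → x Y F .] }  — reduce
  I9: { [Y → ) P x .] }  — reduce

No state contains more than one complete item.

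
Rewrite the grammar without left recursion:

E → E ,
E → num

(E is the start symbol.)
E → num E'
E' → , E'
E' → ε

E is directly left-recursive. The standard transformation for
  A → A α₁ | ... | A α_m | β₁ | ... | β_n
is
  A  → β₁ A' | ... | β_n A'
  A' → α₁ A' | ... | α_m A' | ε

E → num becomes E → num E'
E → E , becomes E' → , E'
Add E' → ε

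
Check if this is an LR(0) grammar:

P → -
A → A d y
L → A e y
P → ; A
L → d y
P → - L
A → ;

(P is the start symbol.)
No. Shift-reduce conflict between [P → - .] and [A → . ;]

Augment with P' → P and build the canonical LR(0) collection (I0 = CLOSURE({[P' → . P]}), then GOTO on every symbol after a dot until no new states appear). It has 14 states:
  I0: { [P → . - L], [P → . -], [P → . ; A], [P' → . P] }  — shift
  I1: { [A → . ;], [A → . A d y], [L → . A e y], [L → . d y], [P → - . L], [P → - .] }  — shift, reduce
  I2: { [A → . ;], [A → . A d y], [P → ; . A] }  — shift
  I3: { [P' → P .] }  — accept
  I4: { [A → ; .] }  — reduce
  I5: { [A → A . d y], [P → ; A .] }  — shift, reduce
  I6: { [A → A d . y] }  — shift
  I7: { [A → A d y .] }  — reduce
  I8: { [A → A . d y], [L → A . e y] }  — shift
  I9: { [P → - L .] }  — reduce
  I10: { [L → d . y] }  — shift
  I11: { [L → d y .] }  — reduce
  I12: { [L → A e . y] }  — shift
  I13: { [L → A e y .] }  — reduce

Conflict in state I1:
  Shift-reduce conflict between [P → - .] and [A → . ;]
So the grammar is NOT LR(0).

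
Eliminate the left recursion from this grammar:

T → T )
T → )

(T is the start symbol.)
T is directly left-recursive. The standard transformation for
  A → A α₁ | ... | A α_m | β₁ | ... | β_n
is
  A  → β₁ A' | ... | β_n A'
  A' → α₁ A' | ... | α_m A' | ε

T → ) becomes T → ) T'
T → T ) becomes T' → ) T'
Add T' → ε

Resulting grammar:
T → ) T'
T' → ) T'
T' → ε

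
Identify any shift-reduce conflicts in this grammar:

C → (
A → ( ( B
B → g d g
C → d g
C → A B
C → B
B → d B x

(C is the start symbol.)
Augment with C' → C and build the canonical LR(0) collection (I0 = CLOSURE({[C' → . C]}), then GOTO on every symbol after a dot until no new states appear). It has 16 states:
  I0: { [A → . ( ( B], [B → . d B x], [B → . g d g], [C → . (], [C → . A B], [C → . B], [C → . d g], [C' → . C] }  — shift
  I1: { [A → ( . ( B], [C → ( .] }  — shift, reduce
  I2: { [B → . d B x], [B → . g d g], [C → A . B] }  — shift
  I3: { [C → B .] }  — reduce
  I4: { [C' → C .] }  — accept
  I5: { [B → . d B x], [B → . g d g], [B → d . B x], [C → d . g] }  — shift
  I6: { [B → g . d g] }  — shift
  I7: { [B → g d . g] }  — shift
  I8: { [B → g d g .] }  — reduce
  I9: { [B → d B . x] }  — shift
  I10: { [B → . d B x], [B → . g d g], [B → d . B x] }  — shift
  I11: { [B → g . d g], [C → d g .] }  — shift, reduce
  I12: { [B → d B x .] }  — reduce
  I13: { [C → A B .] }  — reduce
  I14: { [A → ( ( . B], [B → . d B x], [B → . g d g] }  — shift
  I15: { [A → ( ( B .] }  — reduce

I1 contains reduce item [C → ( .] and shift item [A → ( . ( B] — shift-reduce conflict.
I11 contains reduce item [C → d g .] and shift item [B → g . d g] — shift-reduce conflict.

Answer: Yes — I1: [C → ( .] vs [A → ( . ( B]; I11: [C → d g .] vs [B → g . d g]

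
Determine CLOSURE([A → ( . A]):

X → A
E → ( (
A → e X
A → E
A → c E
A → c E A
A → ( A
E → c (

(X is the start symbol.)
Start with: [A → ( . A]
  [A → ( . A] has the dot before A: add [A → . e X], [A → . E], [A → . c E], [A → . c E A], [A → . ( A]
  [A → . E] has the dot before E: add [E → . ( (], [E → . c (]
No further items can be added.

CLOSURE = { [A → ( . A], [A → . ( A], [A → . E], [A → . c E A], [A → . c E], [A → . e X], [E → . ( (], [E → . c (] }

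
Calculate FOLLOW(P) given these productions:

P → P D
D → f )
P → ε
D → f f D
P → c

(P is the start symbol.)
{ $, 'f' }

P is the start symbol, so $ ∈ FOLLOW(P).
In P → P D: P is followed by D, add FIRST(D) \ {ε} = { 'f' }

Taking the union: FOLLOW(P) = { $, 'f' }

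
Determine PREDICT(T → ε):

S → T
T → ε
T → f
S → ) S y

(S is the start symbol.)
PREDICT(T → ε) = (FIRST(RHS) \ {ε}) ∪ (FOLLOW(T) if ε ∈ FIRST(RHS), i.e. RHS ⇒* ε)
The right-hand side is ε (FIRST(ε) = { ε }), so the predict set is FOLLOW(T) = { $, 'y' }
PREDICT(T → ε) = { $, 'y' }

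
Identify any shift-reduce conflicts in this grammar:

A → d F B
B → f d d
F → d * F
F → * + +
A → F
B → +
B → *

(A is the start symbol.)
Augment with A' → A and build the canonical LR(0) collection (I0 = CLOSURE({[A' → . A]}), then GOTO on every symbol after a dot until no new states appear). It has 18 states:
  I0: { [A → . F], [A → . d F B], [A' → . A], [F → . * + +], [F → . d * F] }  — shift
  I1: { [F → * . + +] }  — shift
  I2: { [A' → A .] }  — accept
  I3: { [A → F .] }  — reduce
  I4: { [A → d . F B], [F → . * + +], [F → . d * F], [F → d . * F] }  — shift
  I5: { [F → * . + +], [F → . * + +], [F → . d * F], [F → d * . F] }  — shift
  I6: { [A → d F . B], [B → . *], [B → . +], [B → . f d d] }  — shift
  I7: { [F → d . * F] }  — shift
  I8: { [F → . * + +], [F → . d * F], [F → d * . F] }  — shift
  I9: { [F → d * F .] }  — reduce
  I10: { [B → * .] }  — reduce
  I11: { [B → + .] }  — reduce
  I12: { [A → d F B .] }  — reduce
  I13: { [B → f . d d] }  — shift
  I14: { [B → f d . d] }  — shift
  I15: { [B → f d d .] }  — reduce
  I16: { [F → * + . +] }  — shift
  I17: { [F → * + + .] }  — reduce

No state contains both a complete item and a shift item.

Answer: No shift-reduce conflicts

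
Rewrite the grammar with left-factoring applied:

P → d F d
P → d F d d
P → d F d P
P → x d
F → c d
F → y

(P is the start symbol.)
P → d F d P'
P' → ε
P' → d
P' → P
P → x d
F → c d
F → y

Left-factoring transforms A → αβ₁ | αβ₂ into A → αA' and A' → β₁ | β₂
(α is the longest common prefix among the alternatives). Repeat until
no nonterminal has two alternatives with a common prefix.

Round 1: P has alternatives sharing prefix 'd F d'. Introduce P': P → d F d P'
  Add: P' → ε
  Add: P' → d
  Add: P' → P

No remaining common prefixes — done.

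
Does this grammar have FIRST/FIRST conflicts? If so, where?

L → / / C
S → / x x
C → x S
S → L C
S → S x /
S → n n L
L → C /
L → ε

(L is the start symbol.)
FIRST sets of the non-terminals at (or reachable through a nullable prefix from) the front of some alternative:
  FIRST(C) = { 'x' }
  FIRST(L) = { '/', 'x', ε }
  FIRST(S) = { '/', 'n', 'x' }

Productions for L:
  L → / / C: FIRST = { '/' }
  L → C /: FIRST = { 'x' }
  L → ε: FIRST = { ε }
Productions for S:
  S → / x x: FIRST = { '/' }
  S → L C: FIRST = { '/', 'x' }
  S → S x /: FIRST = { '/', 'n', 'x' }
  S → n n L: FIRST = { 'n' }
C has only one production, so no FIRST/FIRST conflict is possible there.

Conflict for S: S → / x x and S → L C
  Overlap: { '/' }
Conflict for S: S → / x x and S → S x /
  Overlap: { '/' }
Conflict for S: S → L C and S → S x /
  Overlap: { '/', 'x' }
Conflict for S: S → S x / and S → n n L
  Overlap: { 'n' }

Answer: Yes. S → '/' x x / S → L C on { '/' }; S → '/' x x / S → S x '/' on { '/' }; S → L C / S → S x '/' on { '/', 'x' }; S → S x '/' / S → n n L on { 'n' }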